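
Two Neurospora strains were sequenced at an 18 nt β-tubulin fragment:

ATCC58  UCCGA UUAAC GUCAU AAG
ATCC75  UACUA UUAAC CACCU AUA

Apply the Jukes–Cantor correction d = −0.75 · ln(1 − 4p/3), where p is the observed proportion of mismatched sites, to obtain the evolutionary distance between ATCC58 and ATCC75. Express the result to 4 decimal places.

0.5482

Differing sites — 2:C/A; 4:G/U; 11:G/C; 12:U/A; 14:A/C; 17:A/U; 18:G/A.
p = 7/18 = 0.388889.
d = −0.75 · ln(1 − (4/3)·0.388889) = −0.75 · ln(0.481481) = −0.75 · (-0.730889) = 0.5482.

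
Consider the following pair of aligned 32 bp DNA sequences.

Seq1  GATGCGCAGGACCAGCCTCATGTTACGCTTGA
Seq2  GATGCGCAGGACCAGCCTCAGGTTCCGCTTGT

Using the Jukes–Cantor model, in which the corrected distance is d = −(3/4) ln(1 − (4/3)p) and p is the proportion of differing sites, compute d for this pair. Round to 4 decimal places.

The sequences differ at positions 21 (T/G), 25 (A/C), 32 (A/T).
p = 3/32 = 0.093750.
d = −0.75 · ln(1 − (4/3)·0.093750) = −0.75 · ln(0.875000) = −0.75 · (-0.133531) = 0.1001.

0.1001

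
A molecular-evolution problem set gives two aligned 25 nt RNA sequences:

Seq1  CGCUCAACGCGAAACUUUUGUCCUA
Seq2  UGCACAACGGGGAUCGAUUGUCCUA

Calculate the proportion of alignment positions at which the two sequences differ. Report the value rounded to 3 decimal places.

Mismatches occur at site 1 (C↔U), site 4 (U↔A), site 10 (C↔G), site 12 (A↔G), site 14 (A↔U), site 16 (U↔G), site 17 (U↔A).
There are 7 differences over 25 sites, so p = 7/25 = 0.280.

0.280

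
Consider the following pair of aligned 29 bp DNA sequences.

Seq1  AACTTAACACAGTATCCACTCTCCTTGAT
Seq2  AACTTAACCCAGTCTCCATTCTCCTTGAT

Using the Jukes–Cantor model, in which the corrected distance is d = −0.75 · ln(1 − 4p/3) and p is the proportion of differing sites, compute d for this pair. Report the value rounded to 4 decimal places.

Mismatches occur at site 9 (A/C), site 14 (A/C), site 19 (C/T).
p = 3/29 = 0.103448.
d = −0.75 · ln(1 − (4/3)·0.103448) = −0.75 · ln(0.862069) = −0.75 · (-0.148420) = 0.1113.

0.1113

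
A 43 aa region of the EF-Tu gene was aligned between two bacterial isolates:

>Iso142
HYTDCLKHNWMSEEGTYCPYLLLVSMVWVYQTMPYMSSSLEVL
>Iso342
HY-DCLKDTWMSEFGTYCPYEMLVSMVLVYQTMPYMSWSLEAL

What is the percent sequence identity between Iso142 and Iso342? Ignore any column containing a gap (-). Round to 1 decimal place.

81.0%

Excluding the 1 gap column leaves 42 comparable sites.
Differing sites — 8:H/D; 9:N/T; 14:E/F; 21:L/E; 22:L/M; 28:W/L; 38:S/W; 42:V/A.
34 of the 42 comparable sites match, so the percent identity is 34/42 × 100 = 81.0%.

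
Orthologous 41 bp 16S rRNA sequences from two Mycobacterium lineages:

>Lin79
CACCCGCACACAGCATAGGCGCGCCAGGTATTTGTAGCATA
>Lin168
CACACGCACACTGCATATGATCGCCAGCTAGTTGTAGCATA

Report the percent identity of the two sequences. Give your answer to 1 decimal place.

The sequences differ at positions 4 (C/A), 12 (A/T), 18 (G/T), 20 (C/A), 21 (G/T), 28 (G/C), 31 (T/G).
34 of the 41 sites match, so the percent identity is 34/41 × 100 = 82.9%.

82.9%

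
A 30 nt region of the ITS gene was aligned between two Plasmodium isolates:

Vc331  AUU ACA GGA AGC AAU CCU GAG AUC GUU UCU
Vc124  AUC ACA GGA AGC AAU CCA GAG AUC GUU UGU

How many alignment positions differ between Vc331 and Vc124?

The sequences differ at positions 3 (U/C), 18 (U/A), 29 (C/G).
That gives 3 mismatches out of 30 aligned sites, so the Hamming distance is 3.

3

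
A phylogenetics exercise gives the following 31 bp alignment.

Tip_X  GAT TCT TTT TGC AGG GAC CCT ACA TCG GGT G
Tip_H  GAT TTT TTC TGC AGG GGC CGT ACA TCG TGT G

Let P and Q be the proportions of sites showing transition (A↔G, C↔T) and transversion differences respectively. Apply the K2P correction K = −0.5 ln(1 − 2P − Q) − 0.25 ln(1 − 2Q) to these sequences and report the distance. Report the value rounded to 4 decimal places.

0.1838

Mismatches occur at site 5 (C↔T, transition), site 9 (T↔C, transition), site 17 (A↔G, transition), site 20 (C↔G, transversion), site 28 (G↔T, transversion).
Of the 5 differences, 3 transitions and 2 transversions over 31 sites: P = 3/31 = 0.096774, Q = 2/31 = 0.064516.
d = −0.5·ln(0.741936) − 0.25·ln(0.870968) = −0.5·(-0.298492) − 0.25·(-0.138150) = 0.1838.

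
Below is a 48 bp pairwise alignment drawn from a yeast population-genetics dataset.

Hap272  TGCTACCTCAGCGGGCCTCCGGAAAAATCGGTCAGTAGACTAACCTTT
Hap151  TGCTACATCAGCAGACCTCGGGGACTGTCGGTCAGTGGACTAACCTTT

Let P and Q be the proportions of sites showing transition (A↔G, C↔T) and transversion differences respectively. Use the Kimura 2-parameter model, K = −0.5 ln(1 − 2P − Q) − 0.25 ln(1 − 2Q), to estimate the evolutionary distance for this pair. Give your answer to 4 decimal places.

0.2180

The sequences differ at positions 7 (C/A, transversion), 13 (G/A, transition), 15 (G/A, transition), 20 (C/G, transversion), 23 (A/G, transition), 25 (A/C, transversion), 26 (A/T, transversion), 27 (A/G, transition), 37 (A/G, transition).
Of the 9 differences, 5 transitions and 4 transversions over 48 sites: P = 5/48 = 0.104167, Q = 4/48 = 0.083333.
d = −0.5·ln(0.708333) − 0.25·ln(0.833334) = −0.5·(-0.344841) − 0.25·(-0.182321) = 0.2180.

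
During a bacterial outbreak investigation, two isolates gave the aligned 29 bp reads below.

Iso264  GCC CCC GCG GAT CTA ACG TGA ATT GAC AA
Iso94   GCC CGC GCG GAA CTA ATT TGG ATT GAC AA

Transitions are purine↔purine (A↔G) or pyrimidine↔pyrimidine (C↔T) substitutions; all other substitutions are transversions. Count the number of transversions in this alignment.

3

Mismatches occur at site 5 (C→G, transversion), site 12 (T→A, transversion), site 17 (C→T, transition), site 18 (G→T, transversion), site 21 (A→G, transition).
Of the 5 differences, 2 transitions and 3 transversions, so the answer is 3.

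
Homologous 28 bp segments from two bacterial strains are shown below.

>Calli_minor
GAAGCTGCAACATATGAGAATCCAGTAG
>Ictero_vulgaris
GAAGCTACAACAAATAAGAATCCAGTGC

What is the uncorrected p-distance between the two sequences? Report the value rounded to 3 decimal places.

Mismatches occur at site 7 (G/A), site 13 (T/A), site 16 (G/A), site 27 (A/G), site 28 (G/C).
There are 5 differences over 28 sites, so p = 5/28 = 0.179.

0.179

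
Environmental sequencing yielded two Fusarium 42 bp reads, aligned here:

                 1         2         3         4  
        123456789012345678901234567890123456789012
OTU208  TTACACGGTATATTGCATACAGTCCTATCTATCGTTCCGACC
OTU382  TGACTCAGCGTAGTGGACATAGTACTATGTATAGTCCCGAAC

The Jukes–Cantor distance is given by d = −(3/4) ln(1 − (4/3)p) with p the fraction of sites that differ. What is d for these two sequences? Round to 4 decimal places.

0.4408

The sequences differ at positions 2 (T/G), 5 (A/T), 7 (G/A), 9 (T/C), 10 (A/G), 13 (T/G), 16 (C/G), 18 (T/C), 20 (C/T), 24 (C/A), 29 (C/G), 33 (C/A), 36 (T/C), 41 (C/A).
p = 14/42 = 0.333333.
d = −0.75 · ln(1 − (4/3)·0.333333) = −0.75 · ln(0.555556) = −0.75 · (-0.587786) = 0.4408.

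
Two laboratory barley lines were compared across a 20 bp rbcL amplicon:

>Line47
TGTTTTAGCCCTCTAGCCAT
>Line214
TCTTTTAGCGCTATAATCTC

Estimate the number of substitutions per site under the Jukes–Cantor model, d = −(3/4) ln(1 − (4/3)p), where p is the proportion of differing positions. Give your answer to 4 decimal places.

0.4715

The sequences differ at positions 2 (G/C), 10 (C/G), 13 (C/A), 16 (G/A), 17 (C/T), 19 (A/T), 20 (T/C).
p = 7/20 = 0.350000.
d = −0.75 · ln(1 − (4/3)·0.350000) = −0.75 · ln(0.533333) = −0.75 · (-0.628609) = 0.4715.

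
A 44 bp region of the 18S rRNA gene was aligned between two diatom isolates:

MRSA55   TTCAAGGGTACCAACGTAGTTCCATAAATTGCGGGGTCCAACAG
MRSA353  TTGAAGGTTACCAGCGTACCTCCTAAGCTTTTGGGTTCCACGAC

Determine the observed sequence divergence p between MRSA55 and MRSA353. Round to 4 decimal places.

Differing sites — 3:C/G; 8:G/T; 14:A/G; 19:G/C; 20:T/C; 24:A/T; 25:T/A; 27:A/G; 28:A/C; 31:G/T; 32:C/T; 36:G/T; 41:A/C; 42:C/G; 44:G/C.
There are 15 differences over 44 sites, so p = 15/44 = 0.3409.

0.3409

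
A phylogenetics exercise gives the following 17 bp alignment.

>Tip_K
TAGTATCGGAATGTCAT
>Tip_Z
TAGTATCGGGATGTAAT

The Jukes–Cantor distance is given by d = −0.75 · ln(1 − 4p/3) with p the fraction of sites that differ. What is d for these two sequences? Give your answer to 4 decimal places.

Differing sites — 10:A/G; 15:C/A.
p = 2/17 = 0.117647.
d = −0.75 · ln(1 − (4/3)·0.117647) = −0.75 · ln(0.843137) = −0.75 · (-0.170626) = 0.1280.

0.1280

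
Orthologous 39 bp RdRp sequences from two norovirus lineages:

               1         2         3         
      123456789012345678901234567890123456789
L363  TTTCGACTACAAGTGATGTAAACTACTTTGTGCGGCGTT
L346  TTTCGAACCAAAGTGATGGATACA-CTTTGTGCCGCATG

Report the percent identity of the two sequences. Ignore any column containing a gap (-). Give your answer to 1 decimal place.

Excluding the 1 gap column leaves 38 comparable sites.
Mismatches occur at site 7 (C/A), site 8 (T/C), site 9 (A/C), site 10 (C/A), site 19 (T/G), site 21 (A/T), site 24 (T/A), site 34 (G/C), site 37 (G/A), site 39 (T/G).
28 of the 38 comparable sites match, so the percent identity is 28/38 × 100 = 73.7%.

73.7%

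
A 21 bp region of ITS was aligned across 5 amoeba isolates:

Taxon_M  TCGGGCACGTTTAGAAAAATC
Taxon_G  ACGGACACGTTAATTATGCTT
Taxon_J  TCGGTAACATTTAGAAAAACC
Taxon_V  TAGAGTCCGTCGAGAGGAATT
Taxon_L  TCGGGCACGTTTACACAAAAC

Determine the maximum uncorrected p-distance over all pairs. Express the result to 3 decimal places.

Pairwise Hamming distances:
  Taxon_M vs Taxon_G: 9
  Taxon_M vs Taxon_J: 4
  Taxon_M vs Taxon_V: 9
  Taxon_M vs Taxon_L: 3
  Taxon_G vs Taxon_J: 12
  Taxon_G vs Taxon_V: 14
  Taxon_G vs Taxon_L: 11
  Taxon_J vs Taxon_V: 12
  Taxon_J vs Taxon_L: 6
  Taxon_V vs Taxon_L: 11
The largest is 14 mismatches, between Taxon_G and Taxon_V; p = 14/21 = 0.667.

0.667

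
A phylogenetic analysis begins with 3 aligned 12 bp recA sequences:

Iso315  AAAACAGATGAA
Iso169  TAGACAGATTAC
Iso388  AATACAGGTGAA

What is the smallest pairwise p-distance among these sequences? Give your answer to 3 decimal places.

Pairwise Hamming distances:
  Iso315 vs Iso169: 4
  Iso315 vs Iso388: 2
  Iso169 vs Iso388: 5
The smallest is 2 mismatches, between Iso315 and Iso388; p = 2/12 = 0.167.

0.167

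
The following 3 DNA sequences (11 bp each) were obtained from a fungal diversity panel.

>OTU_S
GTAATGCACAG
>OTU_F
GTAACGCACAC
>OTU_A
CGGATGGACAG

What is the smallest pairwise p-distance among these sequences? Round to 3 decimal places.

0.182

Pairwise Hamming distances:
  OTU_S vs OTU_F: 2
  OTU_S vs OTU_A: 4
  OTU_F vs OTU_A: 6
The smallest is 2 mismatches, between OTU_S and OTU_F; p = 2/11 = 0.182.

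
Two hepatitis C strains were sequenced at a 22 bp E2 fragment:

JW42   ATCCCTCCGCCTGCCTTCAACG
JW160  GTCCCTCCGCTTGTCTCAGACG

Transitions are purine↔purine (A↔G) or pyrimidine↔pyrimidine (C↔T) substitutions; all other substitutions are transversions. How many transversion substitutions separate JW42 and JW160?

1

The sequences differ at positions 1 (A/G, transition), 11 (C/T, transition), 14 (C/T, transition), 17 (T/C, transition), 18 (C/A, transversion), 19 (A/G, transition).
Of the 6 differences, 5 transitions and 1 transversion, so the answer is 1.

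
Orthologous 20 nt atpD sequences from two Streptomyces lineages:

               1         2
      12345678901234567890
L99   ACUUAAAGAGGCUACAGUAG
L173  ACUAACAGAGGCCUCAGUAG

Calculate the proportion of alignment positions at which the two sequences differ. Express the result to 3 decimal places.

0.200

Mismatches occur at site 4 (U/A), site 6 (A/C), site 13 (U/C), site 14 (A/U).
There are 4 differences over 20 sites, so p = 4/20 = 0.200.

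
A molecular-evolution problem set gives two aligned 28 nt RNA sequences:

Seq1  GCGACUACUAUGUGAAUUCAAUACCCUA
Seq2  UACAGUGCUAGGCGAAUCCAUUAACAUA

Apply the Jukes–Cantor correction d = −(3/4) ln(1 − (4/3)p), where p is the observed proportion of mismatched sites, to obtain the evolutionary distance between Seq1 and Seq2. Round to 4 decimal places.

Differing sites — 1:G/U; 2:C/A; 3:G/C; 5:C/G; 7:A/G; 11:U/G; 13:U/C; 18:U/C; 21:A/U; 24:C/A; 26:C/A.
p = 11/28 = 0.392857.
d = −0.75 · ln(1 − (4/3)·0.392857) = −0.75 · ln(0.476191) = −0.75 · (-0.741936) = 0.5565.

0.5565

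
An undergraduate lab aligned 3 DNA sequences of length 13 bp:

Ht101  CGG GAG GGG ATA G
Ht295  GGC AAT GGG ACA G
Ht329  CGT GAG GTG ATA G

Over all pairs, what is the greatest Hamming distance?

Pairwise Hamming distances:
  Ht101 vs Ht295: 5
  Ht101 vs Ht329: 2
  Ht295 vs Ht329: 6
The largest is 6, between Ht295 and Ht329.

6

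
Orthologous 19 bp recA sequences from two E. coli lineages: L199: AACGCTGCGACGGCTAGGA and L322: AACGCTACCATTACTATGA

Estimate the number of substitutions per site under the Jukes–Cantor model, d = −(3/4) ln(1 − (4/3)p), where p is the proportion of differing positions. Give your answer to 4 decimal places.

The sequences differ at positions 7 (G/A), 9 (G/C), 11 (C/T), 12 (G/T), 13 (G/A), 17 (G/T).
p = 6/19 = 0.315789.
d = −0.75 · ln(1 − (4/3)·0.315789) = −0.75 · ln(0.578948) = −0.75 · (-0.546543) = 0.4099.

0.4099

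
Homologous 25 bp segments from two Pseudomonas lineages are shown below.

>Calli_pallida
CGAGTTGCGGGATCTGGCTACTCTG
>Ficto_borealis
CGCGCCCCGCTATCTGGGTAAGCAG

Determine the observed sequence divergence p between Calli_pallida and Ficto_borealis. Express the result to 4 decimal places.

The sequences differ at positions 3 (A/C), 5 (T/C), 6 (T/C), 7 (G/C), 10 (G/C), 11 (G/T), 18 (C/G), 21 (C/A), 22 (T/G), 24 (T/A).
There are 10 differences over 25 sites, so p = 10/25 = 0.4000.

0.4000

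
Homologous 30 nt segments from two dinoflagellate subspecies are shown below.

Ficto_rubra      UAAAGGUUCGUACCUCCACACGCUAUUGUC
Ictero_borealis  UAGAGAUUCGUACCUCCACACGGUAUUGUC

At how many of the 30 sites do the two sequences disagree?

Differing sites — 3:A/G; 6:G/A; 23:C/G.
That gives 3 mismatches out of 30 aligned sites, so the Hamming distance is 3.

3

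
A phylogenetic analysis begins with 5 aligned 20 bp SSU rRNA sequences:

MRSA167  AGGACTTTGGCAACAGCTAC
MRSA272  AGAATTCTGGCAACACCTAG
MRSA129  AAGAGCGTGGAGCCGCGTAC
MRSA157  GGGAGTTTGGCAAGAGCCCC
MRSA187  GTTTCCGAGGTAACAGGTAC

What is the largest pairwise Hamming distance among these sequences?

Pairwise Hamming distances:
  MRSA167 vs MRSA272: 5
  MRSA167 vs MRSA129: 10
  MRSA167 vs MRSA157: 5
  MRSA167 vs MRSA187: 9
  MRSA272 vs MRSA129: 11
  MRSA272 vs MRSA157: 9
  MRSA272 vs MRSA187: 12
  MRSA129 vs MRSA157: 13
  MRSA129 vs MRSA187: 11
  MRSA157 vs MRSA187: 12
The largest is 13, between MRSA129 and MRSA157.

13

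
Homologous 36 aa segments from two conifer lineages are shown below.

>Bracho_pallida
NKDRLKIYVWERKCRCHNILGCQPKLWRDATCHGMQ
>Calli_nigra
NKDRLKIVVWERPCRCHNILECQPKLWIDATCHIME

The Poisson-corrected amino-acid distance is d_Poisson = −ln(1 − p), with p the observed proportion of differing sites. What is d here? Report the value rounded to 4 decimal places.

Differing sites — 8:Y/V; 13:K/P; 21:G/E; 28:R/I; 34:G/I; 36:Q/E.
p = 6/36 = 0.166667.
d = −ln(1 − 0.166667) = −ln(0.833333) = 0.1823.

0.1823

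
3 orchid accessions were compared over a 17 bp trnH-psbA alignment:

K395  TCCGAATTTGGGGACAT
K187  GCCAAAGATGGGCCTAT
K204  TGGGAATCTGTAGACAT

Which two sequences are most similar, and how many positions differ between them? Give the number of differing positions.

5

Pairwise Hamming distances:
  K395 vs K187: 7
  K395 vs K204: 5
  K187 vs K204: 11
The smallest is 5, between K395 and K204.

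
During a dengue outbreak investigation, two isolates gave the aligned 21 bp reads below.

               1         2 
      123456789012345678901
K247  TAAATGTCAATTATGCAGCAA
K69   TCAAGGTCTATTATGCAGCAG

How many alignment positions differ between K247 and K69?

4

Differing sites — 2:A/C; 5:T/G; 9:A/T; 21:A/G.
That gives 4 mismatches out of 21 aligned sites, so the Hamming distance is 4.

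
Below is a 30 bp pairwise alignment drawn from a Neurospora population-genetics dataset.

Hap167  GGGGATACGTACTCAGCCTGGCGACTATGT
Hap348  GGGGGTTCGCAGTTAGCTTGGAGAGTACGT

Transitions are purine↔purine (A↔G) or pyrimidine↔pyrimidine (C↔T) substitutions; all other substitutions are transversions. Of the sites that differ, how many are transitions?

5

Mismatches occur at site 5 (A→G, transition), site 7 (A→T, transversion), site 10 (T→C, transition), site 12 (C→G, transversion), site 14 (C→T, transition), site 18 (C→T, transition), site 22 (C→A, transversion), site 25 (C→G, transversion), site 28 (T→C, transition).
Of the 9 differences, 5 transitions and 4 transversions, so the answer is 5.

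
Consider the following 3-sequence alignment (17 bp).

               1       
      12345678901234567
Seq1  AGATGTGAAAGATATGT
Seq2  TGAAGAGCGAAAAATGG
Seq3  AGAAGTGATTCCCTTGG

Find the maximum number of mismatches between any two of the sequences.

Pairwise Hamming distances:
  Seq1 vs Seq2: 8
  Seq1 vs Seq3: 8
  Seq2 vs Seq3: 9
The largest is 9, between Seq2 and Seq3.

9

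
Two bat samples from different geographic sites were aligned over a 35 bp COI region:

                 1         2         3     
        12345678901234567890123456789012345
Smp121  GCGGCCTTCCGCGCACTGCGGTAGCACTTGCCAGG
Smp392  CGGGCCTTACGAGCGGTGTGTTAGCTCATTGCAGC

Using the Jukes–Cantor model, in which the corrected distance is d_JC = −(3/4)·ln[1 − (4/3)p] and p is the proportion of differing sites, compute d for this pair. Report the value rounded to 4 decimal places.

The sequences differ at positions 1 (G/C), 2 (C/G), 9 (C/A), 12 (C/A), 15 (A/G), 16 (C/G), 19 (C/T), 21 (G/T), 26 (A/T), 28 (T/A), 30 (G/T), 31 (C/G), 35 (G/C).
p = 13/35 = 0.371429.
d = −0.75 · ln(1 − (4/3)·0.371429) = −0.75 · ln(0.504761) = −0.75 · (-0.683670) = 0.5128.

0.5128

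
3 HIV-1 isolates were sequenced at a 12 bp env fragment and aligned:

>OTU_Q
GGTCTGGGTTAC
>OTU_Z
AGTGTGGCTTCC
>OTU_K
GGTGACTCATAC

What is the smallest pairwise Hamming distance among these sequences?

4

Pairwise Hamming distances:
  OTU_Q vs OTU_Z: 4
  OTU_Q vs OTU_K: 6
  OTU_Z vs OTU_K: 6
The smallest is 4, between OTU_Q and OTU_Z.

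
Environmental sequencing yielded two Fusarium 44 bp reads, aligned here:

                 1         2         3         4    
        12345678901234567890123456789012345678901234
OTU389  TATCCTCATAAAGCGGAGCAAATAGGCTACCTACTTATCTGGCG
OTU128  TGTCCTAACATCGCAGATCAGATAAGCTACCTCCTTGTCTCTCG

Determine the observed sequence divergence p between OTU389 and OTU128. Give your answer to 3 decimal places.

The sequences differ at positions 2 (A/G), 7 (C/A), 9 (T/C), 11 (A/T), 12 (A/C), 15 (G/A), 18 (G/T), 21 (A/G), 25 (G/A), 33 (A/C), 37 (A/G), 41 (G/C), 42 (G/T).
There are 13 differences over 44 sites, so p = 13/44 = 0.295.

0.295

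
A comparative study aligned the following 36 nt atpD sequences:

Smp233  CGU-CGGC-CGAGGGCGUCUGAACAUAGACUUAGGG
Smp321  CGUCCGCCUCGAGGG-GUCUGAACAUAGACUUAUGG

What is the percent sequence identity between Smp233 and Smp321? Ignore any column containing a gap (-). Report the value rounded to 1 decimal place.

Excluding the 3 gap columns leaves 33 comparable sites.
Mismatches occur at site 7 (G↔C), site 34 (G↔U).
31 of the 33 comparable sites match, so the percent identity is 31/33 × 100 = 93.9%.

93.9%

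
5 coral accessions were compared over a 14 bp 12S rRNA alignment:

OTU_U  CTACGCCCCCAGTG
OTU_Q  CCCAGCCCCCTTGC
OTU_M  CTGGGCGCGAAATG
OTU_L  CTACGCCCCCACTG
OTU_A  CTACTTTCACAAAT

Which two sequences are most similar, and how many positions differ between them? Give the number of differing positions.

Pairwise Hamming distances:
  OTU_U vs OTU_Q: 7
  OTU_U vs OTU_M: 6
  OTU_U vs OTU_L: 1
  OTU_U vs OTU_A: 7
  OTU_Q vs OTU_M: 10
  OTU_Q vs OTU_L: 7
  OTU_Q vs OTU_A: 11
  OTU_M vs OTU_L: 6
  OTU_M vs OTU_A: 9
  OTU_L vs OTU_A: 7
The smallest is 1, between OTU_U and OTU_L.

1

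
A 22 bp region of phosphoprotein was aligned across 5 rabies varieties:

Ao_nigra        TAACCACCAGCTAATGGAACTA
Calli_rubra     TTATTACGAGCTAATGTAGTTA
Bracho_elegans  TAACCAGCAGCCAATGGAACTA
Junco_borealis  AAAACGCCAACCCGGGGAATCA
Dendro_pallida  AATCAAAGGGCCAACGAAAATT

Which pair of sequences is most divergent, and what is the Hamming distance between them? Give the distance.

15

Pairwise Hamming distances:
  Ao_nigra vs Calli_rubra: 7
  Ao_nigra vs Bracho_elegans: 2
  Ao_nigra vs Junco_borealis: 10
  Ao_nigra vs Dendro_pallida: 11
  Calli_rubra vs Bracho_elegans: 9
  Calli_rubra vs Junco_borealis: 14
  Calli_rubra vs Dendro_pallida: 13
  Bracho_elegans vs Junco_borealis: 10
  Bracho_elegans vs Dendro_pallida: 10
  Junco_borealis vs Dendro_pallida: 15
The largest is 15, between Junco_borealis and Dendro_pallida.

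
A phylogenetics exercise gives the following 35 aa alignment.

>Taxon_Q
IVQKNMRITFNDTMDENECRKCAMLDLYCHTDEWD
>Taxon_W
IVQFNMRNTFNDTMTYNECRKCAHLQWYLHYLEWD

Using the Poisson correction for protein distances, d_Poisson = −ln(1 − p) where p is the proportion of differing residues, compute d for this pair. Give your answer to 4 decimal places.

Mismatches occur at site 4 (K→F), site 8 (I→N), site 15 (D→T), site 16 (E→Y), site 24 (M→H), site 26 (D→Q), site 27 (L→W), site 29 (C→L), site 31 (T→Y), site 32 (D→L).
p = 10/35 = 0.285714.
d = −ln(1 − 0.285714) = −ln(0.714286) = 0.3365.

0.3365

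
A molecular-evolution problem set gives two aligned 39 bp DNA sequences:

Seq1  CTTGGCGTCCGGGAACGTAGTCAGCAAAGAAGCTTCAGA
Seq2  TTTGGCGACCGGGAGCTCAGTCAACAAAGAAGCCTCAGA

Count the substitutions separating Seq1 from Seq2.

Differing sites — 1:C/T; 8:T/A; 15:A/G; 17:G/T; 18:T/C; 24:G/A; 34:T/C.
That gives 7 mismatches out of 39 aligned sites, so the Hamming distance is 7.

7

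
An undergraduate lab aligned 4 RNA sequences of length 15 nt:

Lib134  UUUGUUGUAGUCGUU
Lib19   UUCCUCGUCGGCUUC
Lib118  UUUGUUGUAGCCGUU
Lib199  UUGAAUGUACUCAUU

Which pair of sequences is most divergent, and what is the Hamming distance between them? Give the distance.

Pairwise Hamming distances:
  Lib134 vs Lib19: 7
  Lib134 vs Lib118: 1
  Lib134 vs Lib199: 5
  Lib19 vs Lib118: 7
  Lib19 vs Lib199: 9
  Lib118 vs Lib199: 6
The largest is 9, between Lib19 and Lib199.

9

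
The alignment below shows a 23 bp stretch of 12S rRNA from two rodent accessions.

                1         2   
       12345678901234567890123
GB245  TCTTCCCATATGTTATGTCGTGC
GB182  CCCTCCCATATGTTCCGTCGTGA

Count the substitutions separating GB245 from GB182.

5

The sequences differ at positions 1 (T/C), 3 (T/C), 15 (A/C), 16 (T/C), 23 (C/A).
That gives 5 mismatches out of 23 aligned sites, so the Hamming distance is 5.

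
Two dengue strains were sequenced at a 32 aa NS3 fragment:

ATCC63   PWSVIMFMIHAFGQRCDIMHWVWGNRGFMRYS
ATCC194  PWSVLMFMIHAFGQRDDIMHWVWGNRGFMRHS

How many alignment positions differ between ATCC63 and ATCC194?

Differing sites — 5:I/L; 16:C/D; 31:Y/H.
That gives 3 mismatches out of 32 aligned sites, so the Hamming distance is 3.

3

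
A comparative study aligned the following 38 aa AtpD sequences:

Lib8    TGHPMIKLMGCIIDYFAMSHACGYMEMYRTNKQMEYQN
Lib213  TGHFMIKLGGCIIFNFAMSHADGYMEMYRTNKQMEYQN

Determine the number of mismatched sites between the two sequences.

The sequences differ at positions 4 (P/F), 9 (M/G), 14 (D/F), 15 (Y/N), 22 (C/D).
That gives 5 mismatches out of 38 aligned sites, so the Hamming distance is 5.

5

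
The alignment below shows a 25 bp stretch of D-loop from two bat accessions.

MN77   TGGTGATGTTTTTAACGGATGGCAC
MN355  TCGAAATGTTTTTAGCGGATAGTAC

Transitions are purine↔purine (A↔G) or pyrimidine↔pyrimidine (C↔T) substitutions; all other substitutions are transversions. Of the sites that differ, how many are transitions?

Mismatches occur at site 2 (G/C, transversion), site 4 (T/A, transversion), site 5 (G/A, transition), site 15 (A/G, transition), site 21 (G/A, transition), site 23 (C/T, transition).
Of the 6 differences, 4 transitions and 2 transversions, so the answer is 4.

4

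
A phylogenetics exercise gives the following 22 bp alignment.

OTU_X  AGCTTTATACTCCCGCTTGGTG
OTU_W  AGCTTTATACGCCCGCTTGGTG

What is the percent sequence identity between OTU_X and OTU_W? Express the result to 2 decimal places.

95.45%

A single mismatch occurs at site 11 (T↔G).
21 of the 22 sites match, so the percent identity is 21/22 × 100 = 95.45%.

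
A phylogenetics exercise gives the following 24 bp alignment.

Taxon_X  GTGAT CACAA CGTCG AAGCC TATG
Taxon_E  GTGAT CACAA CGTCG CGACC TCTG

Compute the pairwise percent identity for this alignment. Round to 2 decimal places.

The sequences differ at positions 16 (A/C), 17 (A/G), 18 (G/A), 22 (A/C).
20 of the 24 sites match, so the percent identity is 20/24 × 100 = 83.33%.

83.33%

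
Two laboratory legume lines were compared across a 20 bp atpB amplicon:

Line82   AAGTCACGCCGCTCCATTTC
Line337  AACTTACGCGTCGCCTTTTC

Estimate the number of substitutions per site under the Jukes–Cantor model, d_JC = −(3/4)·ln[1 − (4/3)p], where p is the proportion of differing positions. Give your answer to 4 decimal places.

0.3831

The sequences differ at positions 3 (G/C), 5 (C/T), 10 (C/G), 11 (G/T), 13 (T/G), 16 (A/T).
p = 6/20 = 0.300000.
d = −0.75 · ln(1 − (4/3)·0.300000) = −0.75 · ln(0.600000) = −0.75 · (-0.510826) = 0.3831.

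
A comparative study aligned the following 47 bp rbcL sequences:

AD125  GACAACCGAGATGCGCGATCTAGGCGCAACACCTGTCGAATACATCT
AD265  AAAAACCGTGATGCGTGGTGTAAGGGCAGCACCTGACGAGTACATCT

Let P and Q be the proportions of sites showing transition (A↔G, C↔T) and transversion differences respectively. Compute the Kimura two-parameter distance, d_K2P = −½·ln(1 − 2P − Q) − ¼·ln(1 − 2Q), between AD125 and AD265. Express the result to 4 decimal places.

The sequences differ at positions 1 (G/A, transition), 3 (C/A, transversion), 9 (A/T, transversion), 16 (C/T, transition), 18 (A/G, transition), 20 (C/G, transversion), 23 (G/A, transition), 25 (C/G, transversion), 29 (A/G, transition), 36 (T/A, transversion), 40 (A/G, transition).
Of the 11 differences, 6 transitions and 5 transversions over 47 sites: P = 6/47 = 0.127660, Q = 5/47 = 0.106383.
d = −0.5·ln(0.638297) − 0.25·ln(0.787234) = −0.5·(-0.448952) − 0.25·(-0.239230) = 0.2843.

0.2843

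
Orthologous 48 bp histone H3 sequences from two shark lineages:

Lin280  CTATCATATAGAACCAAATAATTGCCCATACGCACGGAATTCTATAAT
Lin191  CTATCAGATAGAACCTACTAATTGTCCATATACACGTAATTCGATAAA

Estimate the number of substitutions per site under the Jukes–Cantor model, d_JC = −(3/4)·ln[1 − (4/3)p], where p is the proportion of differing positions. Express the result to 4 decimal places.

Mismatches occur at site 7 (T→G), site 16 (A→T), site 18 (A→C), site 25 (C→T), site 31 (C→T), site 32 (G→A), site 37 (G→T), site 43 (T→G), site 48 (T→A).
p = 9/48 = 0.187500.
d = −0.75 · ln(1 − (4/3)·0.187500) = −0.75 · ln(0.750000) = −0.75 · (-0.287682) = 0.2158.

0.2158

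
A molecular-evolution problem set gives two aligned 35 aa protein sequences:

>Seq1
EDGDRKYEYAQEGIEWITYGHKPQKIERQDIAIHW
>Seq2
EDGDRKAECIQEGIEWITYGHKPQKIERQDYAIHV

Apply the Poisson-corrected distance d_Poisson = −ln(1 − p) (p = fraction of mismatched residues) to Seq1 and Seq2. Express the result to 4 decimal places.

Mismatches occur at site 7 (Y/A), site 9 (Y/C), site 10 (A/I), site 31 (I/Y), site 35 (W/V).
p = 5/35 = 0.142857.
d = −ln(1 − 0.142857) = −ln(0.857143) = 0.1542.

0.1542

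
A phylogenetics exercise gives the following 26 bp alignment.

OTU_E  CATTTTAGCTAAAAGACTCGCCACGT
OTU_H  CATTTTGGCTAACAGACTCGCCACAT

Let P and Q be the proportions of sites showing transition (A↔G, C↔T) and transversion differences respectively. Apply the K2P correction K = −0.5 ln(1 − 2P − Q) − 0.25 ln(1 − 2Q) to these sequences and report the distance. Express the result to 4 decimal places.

0.1268

Differing sites — 7:A/G (Ti); 13:A/C (Tv); 25:G/A (Ti).
Of the 3 differences, 2 transitions and 1 transversion over 26 sites: P = 2/26 = 0.076923, Q = 1/26 = 0.038462.
d = −0.5·ln(0.807692) − 0.25·ln(0.923076) = −0.5·(-0.213574) − 0.25·(-0.080044) = 0.1268.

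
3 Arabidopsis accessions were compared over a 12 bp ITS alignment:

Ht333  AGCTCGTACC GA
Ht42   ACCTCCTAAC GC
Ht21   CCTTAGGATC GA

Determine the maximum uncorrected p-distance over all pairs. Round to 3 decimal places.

Pairwise Hamming distances:
  Ht333 vs Ht42: 4
  Ht333 vs Ht21: 6
  Ht42 vs Ht21: 7
The largest is 7 mismatches, between Ht42 and Ht21; p = 7/12 = 0.583.

0.583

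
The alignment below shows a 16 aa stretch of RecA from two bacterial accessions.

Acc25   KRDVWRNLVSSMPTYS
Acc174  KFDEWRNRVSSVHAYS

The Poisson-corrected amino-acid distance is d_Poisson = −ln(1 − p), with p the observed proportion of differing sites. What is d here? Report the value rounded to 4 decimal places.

The sequences differ at positions 2 (R/F), 4 (V/E), 8 (L/R), 12 (M/V), 13 (P/H), 14 (T/A).
p = 6/16 = 0.375000.
d = −ln(1 − 0.375000) = −ln(0.625000) = 0.4700.

0.4700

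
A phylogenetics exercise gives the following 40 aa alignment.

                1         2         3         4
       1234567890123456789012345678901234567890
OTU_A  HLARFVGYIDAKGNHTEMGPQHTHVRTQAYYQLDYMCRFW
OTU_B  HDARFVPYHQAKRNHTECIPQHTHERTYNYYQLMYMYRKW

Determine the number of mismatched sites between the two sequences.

13

Differing sites — 2:L/D; 7:G/P; 9:I/H; 10:D/Q; 13:G/R; 18:M/C; 19:G/I; 25:V/E; 28:Q/Y; 29:A/N; 34:D/M; 37:C/Y; 39:F/K.
That gives 13 mismatches out of 40 aligned sites, so the Hamming distance is 13.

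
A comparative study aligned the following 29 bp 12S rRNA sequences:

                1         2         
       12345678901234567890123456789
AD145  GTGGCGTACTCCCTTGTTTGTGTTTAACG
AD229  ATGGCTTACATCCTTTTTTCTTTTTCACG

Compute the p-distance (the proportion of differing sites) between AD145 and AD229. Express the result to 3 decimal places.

0.276

Differing sites — 1:G/A; 6:G/T; 10:T/A; 11:C/T; 16:G/T; 20:G/C; 22:G/T; 26:A/C.
There are 8 differences over 29 sites, so p = 8/29 = 0.276.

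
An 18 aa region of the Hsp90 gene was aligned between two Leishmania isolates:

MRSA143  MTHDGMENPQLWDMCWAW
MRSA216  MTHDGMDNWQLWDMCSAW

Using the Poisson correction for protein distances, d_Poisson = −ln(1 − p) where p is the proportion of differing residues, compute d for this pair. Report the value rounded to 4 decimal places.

0.1823

Differing sites — 7:E/D; 9:P/W; 16:W/S.
p = 3/18 = 0.166667.
d = −ln(1 − 0.166667) = −ln(0.833333) = 0.1823.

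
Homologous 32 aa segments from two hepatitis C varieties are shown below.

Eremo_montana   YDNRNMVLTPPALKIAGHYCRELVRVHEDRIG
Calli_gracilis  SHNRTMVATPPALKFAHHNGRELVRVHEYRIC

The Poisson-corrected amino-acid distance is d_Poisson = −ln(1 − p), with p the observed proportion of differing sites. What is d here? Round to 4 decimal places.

Differing sites — 1:Y/S; 2:D/H; 5:N/T; 8:L/A; 15:I/F; 17:G/H; 19:Y/N; 20:C/G; 29:D/Y; 32:G/C.
p = 10/32 = 0.312500.
d = −ln(1 − 0.312500) = −ln(0.687500) = 0.3747.

0.3747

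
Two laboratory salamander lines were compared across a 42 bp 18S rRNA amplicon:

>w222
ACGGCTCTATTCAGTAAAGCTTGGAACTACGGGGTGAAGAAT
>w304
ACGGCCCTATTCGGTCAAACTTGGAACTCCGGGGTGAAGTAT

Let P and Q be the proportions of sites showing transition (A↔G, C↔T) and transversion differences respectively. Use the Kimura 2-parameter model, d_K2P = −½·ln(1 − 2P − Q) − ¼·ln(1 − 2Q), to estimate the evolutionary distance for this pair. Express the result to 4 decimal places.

Differing sites — 6:T/C (Ti); 13:A/G (Ti); 16:A/C (Tv); 19:G/A (Ti); 29:A/C (Tv); 40:A/T (Tv).
Of the 6 differences, 3 transitions and 3 transversions over 42 sites: P = 3/42 = 0.071429, Q = 3/42 = 0.071429.
d = −0.5·ln(0.785713) − 0.25·ln(0.857142) = −0.5·(-0.241164) − 0.25·(-0.154152) = 0.1591.

0.1591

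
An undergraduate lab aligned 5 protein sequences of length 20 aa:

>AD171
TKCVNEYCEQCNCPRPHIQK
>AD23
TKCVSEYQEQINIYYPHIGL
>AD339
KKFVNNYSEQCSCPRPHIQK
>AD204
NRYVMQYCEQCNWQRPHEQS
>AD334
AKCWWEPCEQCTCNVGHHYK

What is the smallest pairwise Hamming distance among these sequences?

5

Pairwise Hamming distances:
  AD171 vs AD23: 8
  AD171 vs AD339: 5
  AD171 vs AD204: 9
  AD171 vs AD334: 10
  AD23 vs AD339: 12
  AD23 vs AD204: 13
  AD23 vs AD334: 14
  AD339 vs AD204: 11
  AD339 vs AD334: 13
  AD204 vs AD334: 15
The smallest is 5, between AD171 and AD339.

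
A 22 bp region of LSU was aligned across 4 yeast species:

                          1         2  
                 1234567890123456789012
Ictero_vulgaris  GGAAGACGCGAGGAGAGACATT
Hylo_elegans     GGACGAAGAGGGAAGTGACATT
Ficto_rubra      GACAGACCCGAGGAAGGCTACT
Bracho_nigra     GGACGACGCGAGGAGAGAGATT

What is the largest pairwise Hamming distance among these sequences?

Pairwise Hamming distances:
  Ictero_vulgaris vs Hylo_elegans: 6
  Ictero_vulgaris vs Ficto_rubra: 8
  Ictero_vulgaris vs Bracho_nigra: 2
  Hylo_elegans vs Ficto_rubra: 13
  Hylo_elegans vs Bracho_nigra: 6
  Ficto_rubra vs Bracho_nigra: 9
The largest is 13, between Hylo_elegans and Ficto_rubra.

13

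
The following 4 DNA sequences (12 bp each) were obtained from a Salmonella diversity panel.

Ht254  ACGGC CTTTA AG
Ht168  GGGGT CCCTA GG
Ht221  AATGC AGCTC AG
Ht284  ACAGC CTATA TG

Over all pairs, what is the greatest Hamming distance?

8

Pairwise Hamming distances:
  Ht254 vs Ht168: 6
  Ht254 vs Ht221: 6
  Ht254 vs Ht284: 3
  Ht168 vs Ht221: 8
  Ht168 vs Ht284: 7
  Ht221 vs Ht284: 7
The largest is 8, between Ht168 and Ht221.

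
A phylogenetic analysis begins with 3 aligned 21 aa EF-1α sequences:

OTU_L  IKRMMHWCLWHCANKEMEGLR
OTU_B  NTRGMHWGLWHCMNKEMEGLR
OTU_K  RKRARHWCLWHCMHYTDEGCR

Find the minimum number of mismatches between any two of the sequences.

5

Pairwise Hamming distances:
  OTU_L vs OTU_B: 5
  OTU_L vs OTU_K: 9
  OTU_B vs OTU_K: 10
The smallest is 5, between OTU_L and OTU_B.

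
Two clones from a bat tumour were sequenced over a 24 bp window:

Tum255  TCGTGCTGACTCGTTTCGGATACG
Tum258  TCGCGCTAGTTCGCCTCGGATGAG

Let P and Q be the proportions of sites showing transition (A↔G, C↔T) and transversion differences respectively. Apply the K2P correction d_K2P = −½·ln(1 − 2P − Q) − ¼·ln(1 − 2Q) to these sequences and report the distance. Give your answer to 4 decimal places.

Differing sites — 4:T/C (Ti); 8:G/A (Ti); 9:A/G (Ti); 10:C/T (Ti); 14:T/C (Ti); 15:T/C (Ti); 22:A/G (Ti); 23:C/A (Tv).
Of the 8 differences, 7 transitions and 1 transversion over 24 sites: P = 7/24 = 0.291667, Q = 1/24 = 0.041667.
d = −0.5·ln(0.374999) − 0.25·ln(0.916666) = −0.5·(-0.980832) − 0.25·(-0.087012) = 0.5122.

0.5122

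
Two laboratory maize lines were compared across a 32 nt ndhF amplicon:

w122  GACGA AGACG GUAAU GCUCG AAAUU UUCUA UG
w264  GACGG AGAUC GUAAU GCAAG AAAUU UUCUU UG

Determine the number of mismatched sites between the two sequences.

Mismatches occur at site 5 (A/G), site 9 (C/U), site 10 (G/C), site 18 (U/A), site 19 (C/A), site 30 (A/U).
That gives 6 mismatches out of 32 aligned sites, so the Hamming distance is 6.

6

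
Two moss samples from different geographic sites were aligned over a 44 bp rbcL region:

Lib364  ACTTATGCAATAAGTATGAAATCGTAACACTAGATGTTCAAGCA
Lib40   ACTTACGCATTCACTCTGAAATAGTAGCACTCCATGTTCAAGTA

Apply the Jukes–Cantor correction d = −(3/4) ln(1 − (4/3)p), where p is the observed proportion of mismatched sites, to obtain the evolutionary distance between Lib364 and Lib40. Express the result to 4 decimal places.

0.2708

Differing sites — 6:T/C; 10:A/T; 12:A/C; 14:G/C; 16:A/C; 23:C/A; 27:A/G; 32:A/C; 33:G/C; 43:C/T.
p = 10/44 = 0.227273.
d = −0.75 · ln(1 − (4/3)·0.227273) = −0.75 · ln(0.696969) = −0.75 · (-0.361014) = 0.2708.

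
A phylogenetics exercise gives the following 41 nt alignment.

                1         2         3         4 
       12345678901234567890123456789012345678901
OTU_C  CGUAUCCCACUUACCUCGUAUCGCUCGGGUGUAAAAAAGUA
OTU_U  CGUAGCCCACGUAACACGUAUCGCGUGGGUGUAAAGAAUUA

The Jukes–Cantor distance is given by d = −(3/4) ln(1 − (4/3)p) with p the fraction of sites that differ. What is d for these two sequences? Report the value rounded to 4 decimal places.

Mismatches occur at site 5 (U→G), site 11 (U→G), site 14 (C→A), site 16 (U→A), site 25 (U→G), site 26 (C→U), site 36 (A→G), site 39 (G→U).
p = 8/41 = 0.195122.
d = −0.75 · ln(1 − (4/3)·0.195122) = −0.75 · ln(0.739837) = −0.75 · (-0.301325) = 0.2260.

0.2260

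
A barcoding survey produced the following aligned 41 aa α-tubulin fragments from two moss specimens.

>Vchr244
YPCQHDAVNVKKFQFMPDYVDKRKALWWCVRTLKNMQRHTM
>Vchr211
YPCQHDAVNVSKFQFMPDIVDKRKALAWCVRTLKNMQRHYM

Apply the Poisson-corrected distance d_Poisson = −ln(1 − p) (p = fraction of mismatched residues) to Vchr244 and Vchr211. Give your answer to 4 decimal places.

0.1027

Mismatches occur at site 11 (K↔S), site 19 (Y↔I), site 27 (W↔A), site 40 (T↔Y).
p = 4/41 = 0.097561.
d = −ln(1 − 0.097561) = −ln(0.902439) = 0.1027.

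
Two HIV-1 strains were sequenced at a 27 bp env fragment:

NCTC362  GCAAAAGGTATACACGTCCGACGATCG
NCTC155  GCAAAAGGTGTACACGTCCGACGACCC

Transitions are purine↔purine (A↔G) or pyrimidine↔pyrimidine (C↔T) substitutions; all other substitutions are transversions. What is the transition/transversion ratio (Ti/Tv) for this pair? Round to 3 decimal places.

2.000

Mismatches occur at site 10 (A/G, transition), site 25 (T/C, transition), site 27 (G/C, transversion).
Of the 3 differences, 2 transitions and 1 transversion, so Ti/Tv = 2/1 = 2.000.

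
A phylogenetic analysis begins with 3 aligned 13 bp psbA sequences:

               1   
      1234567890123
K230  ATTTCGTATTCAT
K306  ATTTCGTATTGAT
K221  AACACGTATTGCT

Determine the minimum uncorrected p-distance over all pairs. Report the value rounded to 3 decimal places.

Pairwise Hamming distances:
  K230 vs K306: 1
  K230 vs K221: 5
  K306 vs K221: 4
The smallest is 1 mismatch, between K230 and K306; p = 1/13 = 0.077.

0.077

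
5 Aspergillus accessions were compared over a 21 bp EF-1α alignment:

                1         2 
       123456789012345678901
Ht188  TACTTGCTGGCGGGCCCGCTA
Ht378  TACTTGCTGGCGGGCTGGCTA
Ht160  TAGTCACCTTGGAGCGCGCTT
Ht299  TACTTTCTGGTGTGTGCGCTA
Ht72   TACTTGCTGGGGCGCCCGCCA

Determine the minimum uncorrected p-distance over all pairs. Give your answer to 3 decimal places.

0.095

Pairwise Hamming distances:
  Ht188 vs Ht378: 2
  Ht188 vs Ht160: 10
  Ht188 vs Ht299: 5
  Ht188 vs Ht72: 3
  Ht378 vs Ht160: 11
  Ht378 vs Ht299: 6
  Ht378 vs Ht72: 5
  Ht160 vs Ht299: 10
  Ht160 vs Ht72: 10
  Ht299 vs Ht72: 6
The smallest is 2 mismatches, between Ht188 and Ht378; p = 2/21 = 0.095.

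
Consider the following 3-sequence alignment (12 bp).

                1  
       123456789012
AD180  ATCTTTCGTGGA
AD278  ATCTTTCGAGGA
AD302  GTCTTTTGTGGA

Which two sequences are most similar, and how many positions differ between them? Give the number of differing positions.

1

Pairwise Hamming distances:
  AD180 vs AD278: 1
  AD180 vs AD302: 2
  AD278 vs AD302: 3
The smallest is 1, between AD180 and AD278.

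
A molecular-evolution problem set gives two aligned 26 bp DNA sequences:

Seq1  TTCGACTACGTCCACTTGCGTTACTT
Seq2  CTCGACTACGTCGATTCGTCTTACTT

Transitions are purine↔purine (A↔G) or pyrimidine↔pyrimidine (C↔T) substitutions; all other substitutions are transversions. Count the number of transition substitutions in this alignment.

Mismatches occur at site 1 (T→C, transition), site 13 (C→G, transversion), site 15 (C→T, transition), site 17 (T→C, transition), site 19 (C→T, transition), site 20 (G→C, transversion).
Of the 6 differences, 4 transitions and 2 transversions, so the answer is 4.

4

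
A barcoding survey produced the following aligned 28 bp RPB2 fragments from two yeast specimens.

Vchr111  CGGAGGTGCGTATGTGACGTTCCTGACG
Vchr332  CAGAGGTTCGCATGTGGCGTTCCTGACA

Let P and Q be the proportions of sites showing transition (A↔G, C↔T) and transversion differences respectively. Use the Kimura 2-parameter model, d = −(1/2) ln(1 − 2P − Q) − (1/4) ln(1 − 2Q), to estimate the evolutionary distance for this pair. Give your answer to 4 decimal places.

0.2124

The sequences differ at positions 2 (G/A, transition), 8 (G/T, transversion), 11 (T/C, transition), 17 (A/G, transition), 28 (G/A, transition).
Of the 5 differences, 4 transitions and 1 transversion over 28 sites: P = 4/28 = 0.142857, Q = 1/28 = 0.035714.
d = −0.5·ln(0.678572) − 0.25·ln(0.928572) = −0.5·(-0.387765) − 0.25·(-0.074107) = 0.2124.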